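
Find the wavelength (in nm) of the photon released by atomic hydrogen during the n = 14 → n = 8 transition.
8659.78016 nm

First, find the transition energy using E_n = -13.6057 / n² eV:
E_14 = -13.6057 / 14² = -0.06941683673 eV
E_8 = -13.6057 / 8² = -0.21258906250 eV

Photon energy: |ΔE| = |E_8 - E_14| = 0.14317222577 eV

Convert to wavelength using E = hc/λ with hc = 1239.84 eV·nm:
λ = hc/E = 1239.84 eV·nm / 0.14317222577 eV
λ = 8659.78016 nm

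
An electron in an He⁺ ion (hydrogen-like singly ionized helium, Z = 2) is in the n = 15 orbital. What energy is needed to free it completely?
0.241879 eV

The ionization energy is the energy needed to remove the electron completely (n → ∞).

For a hydrogen-like ion with Z = 2, E_n = -13.6057 Z² / n² eV.

At n = 15: E_15 = -13.6057 × 2² / 15² = -0.241879111 eV
At n = ∞: E_∞ = 0 eV

Ionization energy = E_∞ - E_15 = 0 - (-0.241879111) = 0.241879111 eV
Ionization energy ≈ 0.241879 eV

This is also called the binding energy of the electron in state n = 15.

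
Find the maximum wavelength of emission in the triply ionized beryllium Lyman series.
7.59 nm

The longest wavelength corresponds to the smallest energy transition in the series.
The Lyman series has all transitions ending at n_f = 1.

For Be³⁺ (Z = 4), the first line (α-line) is the jump from n = 2 to n = 1:
E_2 = -13.6057 × 4² / 2² = -54.4228 eV
E_1 = -13.6057 × 4² / 1² = -217.6912 eV
ΔE = E_2 - E_1 = 163.2684 eV

λ = hc/E = 1239.84 eV·nm / 163.2684 eV
λ = 7.59 nm

This is the α-line of the Lyman series in Be³⁺.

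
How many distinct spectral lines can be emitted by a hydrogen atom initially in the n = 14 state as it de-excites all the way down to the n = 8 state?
21

The electron can occupy levels n = 8, 9, ..., 14 during de-excitation — that is m = 14 - 8 + 1 = 7 distinct levels.

The number of distinct spectral lines equals the number of ways to choose 2 of these m levels (each pair gives one possible emission transition):

Number of lines = m(m-1)/2 = 7×6/2 = 21

These correspond to all possible transitions between the 7 levels:
14 → 13, 14 → 12, 14 → 11, 14 → 10, 14 → 9, 14 → 8, 13 → 12, 13 → 11...

Each transition produces a photon with a unique energy (and thus wavelength). This count does not depend on Z.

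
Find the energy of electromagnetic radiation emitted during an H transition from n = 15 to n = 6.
0.31747 eV

The energy levels are E_n = -13.6057 eV / n².

Energy at n = 15: E_15 = -13.6057 / 15² = -0.06046978 eV
Energy at n = 6: E_6 = -13.6057 / 6² = -0.37793611 eV

For emission (electron falling to lower state), the photon energy is:
E_photon = E_15 - E_6 = |-0.06046978 - (-0.37793611)|
E_photon = 0.31747 eV

This energy is carried away by the emitted photon.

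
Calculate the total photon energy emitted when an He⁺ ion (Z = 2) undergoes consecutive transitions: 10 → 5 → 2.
13.06 eV

The energy levels of He⁺ are E_n = -13.6057 × 2² / n² eV.

First transition (10 → 5):
ΔE₁ = |E_5 - E_10|
ΔE₁ = |-2.17691200 - (-0.54422800)| = 1.63268 eV

Second transition (5 → 2):
ΔE₂ = |E_2 - E_5|
ΔE₂ = |-13.60570000 - (-2.17691200)| = 11.42879 eV

Total energy released:
E_total = ΔE₁ + ΔE₂ = 1.63268 + 11.42879 = 13.06 eV

Note: This equals the direct transition 10 → 2: 13.06 eV ✓
Energy is conserved regardless of the path taken.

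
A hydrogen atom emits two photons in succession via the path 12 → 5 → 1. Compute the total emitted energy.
13.51122 eV

The energy levels of hydrogen are E_n = -13.6057 / n² eV.

First transition (12 → 5):
ΔE₁ = |E_5 - E_12|
ΔE₁ = |-0.54422800000 - (-0.09448402778)| = 0.44974397 eV

Second transition (5 → 1):
ΔE₂ = |E_1 - E_5|
ΔE₂ = |-13.60570000000 - (-0.54422800000)| = 13.06147200 eV

Total energy released:
E_total = ΔE₁ + ΔE₂ = 0.44974397 + 13.06147200 = 13.51122 eV

Note: This equals the direct transition 12 → 1: 13.51122 eV ✓
Energy is conserved regardless of the path taken.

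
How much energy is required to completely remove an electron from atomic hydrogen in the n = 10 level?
0.1361 eV

The ionization energy is the energy needed to remove the electron completely (n → ∞).

For hydrogen, E_n = -13.6057 eV / n².

At n = 10: E_10 = -13.6057 / 10² = -0.1360570 eV
At n = ∞: E_∞ = 0 eV

Ionization energy = E_∞ - E_10 = 0 - (-0.1360570) = 0.1360570 eV
Ionization energy ≈ 0.1361 eV

This is also called the binding energy of the electron in state n = 10.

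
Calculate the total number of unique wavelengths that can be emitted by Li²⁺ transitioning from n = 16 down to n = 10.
21

The electron can occupy levels n = 10, 11, ..., 16 during de-excitation — that is m = 16 - 10 + 1 = 7 distinct levels.

The number of distinct spectral lines equals the number of ways to choose 2 of these m levels (each pair gives one possible emission transition):

Number of lines = m(m-1)/2 = 7×6/2 = 21

These correspond to all possible transitions between the 7 levels:
16 → 15, 16 → 14, 16 → 13, 16 → 12, 16 → 11, 16 → 10, 15 → 14, 15 → 13...

Each transition produces a photon with a unique energy (and thus wavelength). This count does not depend on Z.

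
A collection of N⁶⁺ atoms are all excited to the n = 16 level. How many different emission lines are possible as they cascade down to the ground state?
120

The electron can occupy levels n = 1, 2, ..., 16 during de-excitation — that is m = 16 - 1 + 1 = 16 distinct levels.

The number of distinct spectral lines equals the number of ways to choose 2 of these m levels (each pair gives one possible emission transition):

Number of lines = m(m-1)/2 = 16×15/2 = 120

These correspond to all possible transitions between the 16 levels:
16 → 15, 16 → 14, 16 → 13, 16 → 12, 16 → 11, 16 → 10, 16 → 9, 16 → 8...

Each transition produces a photon with a unique energy (and thus wavelength). This count does not depend on Z.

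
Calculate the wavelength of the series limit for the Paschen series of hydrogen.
820.139 nm

The series limit corresponds to the transition from n = ∞ to n = 3.
This is the highest energy (shortest wavelength) transition in the Paschen series.

E_∞ = 0 eV
E_3 = -13.6057 / 3² = -1.5117444 eV

Energy at series limit:
ΔE = E_∞ - E_3 = 0 - (-1.5117444) = 1.5117444 eV
λ = hc/E = 1239.84 eV·nm / 1.5117444 eV = 820.139 nm

This energy equals the ionization energy from the n = 3 state of hydrogen.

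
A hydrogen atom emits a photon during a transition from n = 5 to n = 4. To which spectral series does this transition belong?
Brackett series

The spectral series in hydrogen are named based on the final (lower) energy level:
- Lyman series: n_final = 1 (ultraviolet)
- Balmer series: n_final = 2 (visible/near-UV)
- Paschen series: n_final = 3 (infrared)
- Brackett series: n_final = 4 (infrared)
- Pfund series: n_final = 5 (far infrared)

Since this transition ends at n = 4, it belongs to the Brackett series.

For reference, this 5 → 4 line has photon energy
ΔE = 13.6057 eV × (1/4² - 1/5²) = 0.3061282500 eV,
corresponding to wavelength λ = hc/ΔE = 1239.84 eV·nm / 0.3061282500 eV = 4050.0673 nm in the infrared region.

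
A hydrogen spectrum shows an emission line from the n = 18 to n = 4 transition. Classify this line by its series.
Brackett series

The spectral series in hydrogen are named based on the final (lower) energy level:
- Lyman series: n_final = 1 (ultraviolet)
- Balmer series: n_final = 2 (visible/near-UV)
- Paschen series: n_final = 3 (infrared)
- Brackett series: n_final = 4 (infrared)
- Pfund series: n_final = 5 (far infrared)

Since this transition ends at n = 4, it belongs to the Brackett series.

For reference, this 18 → 4 line has photon energy
ΔE = 13.6057 eV × (1/4² - 1/18²) = 0.80836334877 eV,
corresponding to wavelength λ = hc/ΔE = 1239.84 eV·nm / 0.80836334877 eV = 1533.76573 nm in the infrared region.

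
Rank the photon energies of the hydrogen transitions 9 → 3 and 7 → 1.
7 → 1

Calculate the energy for each transition:

Transition 9 → 3:
ΔE₁ = |E_3 - E_9| = |-13.6057/3² - (-13.6057/9²)|
ΔE₁ = |-1.511744444 - (-0.167971605)| = 1.343773 eV

Transition 7 → 1:
ΔE₂ = |E_1 - E_7| = |-13.6057/1² - (-13.6057/7²)|
ΔE₂ = |-13.605700000 - (-0.277667347)| = 13.328033 eV

Since 13.328033 eV > 1.343773 eV, the transition 7 → 1 emits the more energetic photon.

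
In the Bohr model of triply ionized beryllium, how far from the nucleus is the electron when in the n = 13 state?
2.2358 nm (or 22.3577 Å)

The Bohr radius formula is:
r_n = n² a₀ / Z

where a₀ = 0.0529177 nm is the Bohr radius.

For Be³⁺ (Z = 4) at n = 13:
r_13 = 13² × 0.0529177 nm / 4
r_13 = 169 × 0.0529177 nm / 4
r_13 = 8.94309 nm / 4
r_13 = 2.2358 nm

The electron orbits at approximately 2.2358 nm from the nucleus.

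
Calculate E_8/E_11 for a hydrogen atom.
1.890625

Using E_n = -13.6057 Z² / n² eV with Z = 1:

E_8 = -13.6057 / 8² = -13.6057 / 64 = -0.212589063 eV
E_11 = -13.6057 / 11² = -13.6057 / 121 = -0.112443802 eV

The ratio is:
E_8/E_11 = (-0.212589063) / (-0.112443802)
E_8/E_11 = (-13.6057/64) / (-13.6057/121)
E_8/E_11 = 121/64
E_8/E_11 = 1.890625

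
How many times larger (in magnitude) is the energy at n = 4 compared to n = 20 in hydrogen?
25.0000

Using E_n = -13.6057 Z² / n² eV with Z = 1:

E_4 = -13.6057 / 4² = -13.6057 / 16 = -0.8503562500 eV
E_20 = -13.6057 / 20² = -13.6057 / 400 = -0.0340142500 eV

The ratio is:
E_4/E_20 = (-0.8503562500) / (-0.0340142500)
E_4/E_20 = (-13.6057/16) / (-13.6057/400)
E_4/E_20 = 400/16
E_4/E_20 = 25.0000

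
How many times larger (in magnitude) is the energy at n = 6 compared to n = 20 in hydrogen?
11.111

Using E_n = -13.6057 Z² / n² eV with Z = 1:

E_6 = -13.6057 / 6² = -13.6057 / 36 = -0.377936111 eV
E_20 = -13.6057 / 20² = -13.6057 / 400 = -0.034014250 eV

The ratio is:
E_6/E_20 = (-0.377936111) / (-0.034014250)
E_6/E_20 = (-13.6057/36) / (-13.6057/400)
E_6/E_20 = 400/36
E_6/E_20 = 11.111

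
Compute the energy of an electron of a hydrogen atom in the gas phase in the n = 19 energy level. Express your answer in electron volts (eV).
-0.038 eV

The energy levels of a hydrogen-like atom are given by:
E_n = -13.6057 eV / n²

For n = 19:
E_19 = -13.6057 eV / 19²
E_19 = -13.6057 eV / 361
E_19 = -0.038 eV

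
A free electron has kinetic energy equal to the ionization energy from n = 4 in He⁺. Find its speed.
1.0938e+06 m/s (or 0.36487% of c)

The binding energy at n = 4 for He⁺ is:
E_4 = -13.6057 × 2²/4² = -3.4014250 eV
|E_4| = 3.4014250 eV

Convert to Joules:
KE = 3.4014250 eV × (1.602177 × 10⁻¹⁹ J/eV) = 5.449685e-19 J

Using KE = ½mv²:
v = √(2·KE/m_e)
v = √(2 × 5.449685e-19 J / 9.10938 × 10⁻³¹ kg)
v = 1.0938e+06 m/s

This is approximately 0.36487% the speed of light.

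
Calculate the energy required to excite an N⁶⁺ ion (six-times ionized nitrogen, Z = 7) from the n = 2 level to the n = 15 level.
163.7068 eV

The energy levels of a hydrogen-like atom are E_n = -13.6057 Z² eV / n².

Energy at n = 2: E_2 = -13.6057 × 7² / 2² = -166.6698250 eV
Energy at n = 15: E_15 = -13.6057 × 7² / 15² = -2.9630191 eV

The excitation energy is the difference:
ΔE = E_15 - E_2
ΔE = -2.9630191 - (-166.6698250)
ΔE = 163.7068 eV

Since this is positive, energy must be absorbed (photon absorption).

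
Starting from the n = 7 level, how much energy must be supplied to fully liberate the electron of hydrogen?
0.27767 eV

The ionization energy is the energy needed to remove the electron completely (n → ∞).

For hydrogen, E_n = -13.6057 eV / n².

At n = 7: E_7 = -13.6057 / 7² = -0.27766735 eV
At n = ∞: E_∞ = 0 eV

Ionization energy = E_∞ - E_7 = 0 - (-0.27766735) = 0.27766735 eV
Ionization energy ≈ 0.27767 eV

This is also called the binding energy of the electron in state n = 7.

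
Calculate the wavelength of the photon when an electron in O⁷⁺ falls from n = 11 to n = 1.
1.43572 nm

First, find the transition energy using E_n = -13.6057 Z² / n² eV:
E_11 = -13.6057 × 8² / 11² = -7.1964033 eV
E_1 = -13.6057 × 8² / 1² = -870.7648000 eV

Photon energy: |ΔE| = |E_1 - E_11| = 863.5683967 eV

Convert to wavelength using E = hc/λ with hc = 1239.84 eV·nm:
λ = hc/E = 1239.84 eV·nm / 863.5683967 eV
λ = 1.43572 nm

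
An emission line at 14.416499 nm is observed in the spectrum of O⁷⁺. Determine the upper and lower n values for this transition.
n = 9 → n = 3

First, find the photon energy from the wavelength (hc = 1239.84 eV·nm):
E = hc/λ = 1239.84 eV·nm / 14.416499 nm = 86.001463 eV

The energy levels of O⁷⁺ satisfy E_n = -13.6057 × 8² / n² eV, so an emission n_i → n_f releases
ΔE = 13.6057 × 8² × (1/n_f² − 1/n_i²) eV.

Setting ΔE equal to the photon energy:
1/n_f² − 1/n_i² = 86.001463 / (13.6057 × 8²) = 0.098765434

Since 1/n_i² must be positive, we need 1/n_f² > 0.098765434, i.e. n_f ≤ 3. For each allowed n_f, solve n_i = (1/n_f² − 0.098765434)^(−1/2) and check whether it is a whole number:
  n_f = 1: 1/n_i² = 1.000000000 − 0.098765434 = 0.901234566 → n_i = 1.053  (not an integer) ✗
  n_f = 2: 1/n_i² = 0.250000000 − 0.098765434 = 0.151234566 → n_i = 2.571  (not an integer) ✗
  n_f = 3: 1/n_i² = 0.111111111 − 0.098765434 = 0.012345677 → n_i = 9.000  → integer, n_i = 9 ✓

Only n_f = 3 gives an integer upper level, n_i = 9.

The transition is from n = 9 to n = 3 (emission).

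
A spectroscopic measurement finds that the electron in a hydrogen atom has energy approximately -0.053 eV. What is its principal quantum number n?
n = 16

The exact energy levels follow E_n = -13.6057 eV / n².

The measured value (-0.053 eV) is reported to only 2 significant figures, so we must test candidate n values and see which one matches to that precision.

Candidate energies:
  n = 14:  E = -13.6057/14² = -0.06942 eV
  n = 15:  E = -13.6057/15² = -0.06047 eV
  n = 16:  E = -13.6057/16² = -0.05315 eV  ← matches
  n = 17:  E = -13.6057/17² = -0.04708 eV
  n = 18:  E = -13.6057/18² = -0.04199 eV

Checking against the measurement of -0.053 eV (2 sig figs), only n = 16 agrees:
E_16 = -0.05315 eV, which rounds to -0.053 eV ✓

Therefore n = 16.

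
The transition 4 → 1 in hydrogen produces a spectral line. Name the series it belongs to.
Lyman series

The spectral series in hydrogen are named based on the final (lower) energy level:
- Lyman series: n_final = 1 (ultraviolet)
- Balmer series: n_final = 2 (visible/near-UV)
- Paschen series: n_final = 3 (infrared)
- Brackett series: n_final = 4 (infrared)
- Pfund series: n_final = 5 (far infrared)

Since this transition ends at n = 1, it belongs to the Lyman series.

For reference, this 4 → 1 line has photon energy
ΔE = 13.6057 eV × (1/1² - 1/4²) = 12.75534 eV,
corresponding to wavelength λ = hc/ΔE = 1239.84 eV·nm / 12.75534 eV = 97.202 nm in the ultraviolet region.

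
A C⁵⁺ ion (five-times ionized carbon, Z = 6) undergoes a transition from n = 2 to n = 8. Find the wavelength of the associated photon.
10.80 nm

First, find the transition energy using E_n = -13.6057 Z² / n² eV:
E_2 = -13.6057 × 6² / 2² = -122.4513 eV
E_8 = -13.6057 × 6² / 8² = -7.6532 eV

Photon energy: |ΔE| = |E_8 - E_2| = 114.7981 eV

Convert to wavelength using E = hc/λ with hc = 1239.84 eV·nm:
λ = hc/E = 1239.84 eV·nm / 114.7981 eV
λ = 10.80 nm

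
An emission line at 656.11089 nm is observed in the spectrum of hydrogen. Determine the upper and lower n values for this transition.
n = 3 → n = 2

First, find the photon energy from the wavelength (hc = 1239.84 eV·nm):
E = hc/λ = 1239.84 eV·nm / 656.11089 nm = 1.8896806 eV

The energy levels of hydrogen satisfy E_n = -13.6057 / n² eV, so an emission n_i → n_f releases
ΔE = 13.6057 × (1/n_f² − 1/n_i²) eV.

Setting ΔE equal to the photon energy:
1/n_f² − 1/n_i² = 1.8896806 / 13.6057 = 0.13888889

Since 1/n_i² must be positive, we need 1/n_f² > 0.13888889, i.e. n_f ≤ 2. For each allowed n_f, solve n_i = (1/n_f² − 0.13888889)^(−1/2) and check whether it is a whole number:
  n_f = 1: 1/n_i² = 1.00000000 − 0.13888889 = 0.86111111 → n_i = 1.078  (not an integer) ✗
  n_f = 2: 1/n_i² = 0.25000000 − 0.13888889 = 0.11111111 → n_i = 3.000  → integer, n_i = 3 ✓

Only n_f = 2 gives an integer upper level, n_i = 3.

The transition is from n = 3 to n = 2 (emission).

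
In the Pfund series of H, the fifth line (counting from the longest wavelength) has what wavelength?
3037.55044 nm

The lines of a series are numbered from the longest wavelength (smallest ΔE) outward; the fifth line is the transition from n = n_f + 5 to n_f.
The Pfund series has all transitions ending at n_f = 5.

For H, the fifth line (ε-line) is the jump from n = 10 to n = 5:
E_10 = -13.6057 / 10² = -0.13605700000 eV
E_5 = -13.6057 / 5² = -0.54422800000 eV
ΔE = E_10 - E_5 = 0.40817100000 eV

λ = hc/E = 1239.84 eV·nm / 0.40817100000 eV
λ = 3037.55044 nm

This is the ε-line of the Pfund series in H.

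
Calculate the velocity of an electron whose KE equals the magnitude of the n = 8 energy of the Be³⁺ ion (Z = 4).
1.09385e+06 m/s (or 0.36% of c)

The binding energy at n = 8 for Be³⁺ is:
E_8 = -13.6057 × 4²/8² = -3.40142500 eV
|E_8| = 3.40142500 eV

Convert to Joules:
KE = 3.40142500 eV × (1.602177 × 10⁻¹⁹ J/eV) = 5.4496849e-19 J

Using KE = ½mv²:
v = √(2·KE/m_e)
v = √(2 × 5.4496849e-19 J / 9.10938 × 10⁻³¹ kg)
v = 1.09385e+06 m/s

This is approximately 0.36% the speed of light.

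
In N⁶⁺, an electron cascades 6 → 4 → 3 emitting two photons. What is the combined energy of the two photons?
55.55661 eV

The energy levels of N⁶⁺ are E_n = -13.6057 × 7² / n² eV.

First transition (6 → 4):
ΔE₁ = |E_4 - E_6|
ΔE₁ = |-41.66745625000 - (-18.51886944444)| = 23.14858681 eV

Second transition (4 → 3):
ΔE₂ = |E_3 - E_4|
ΔE₂ = |-74.07547777778 - (-41.66745625000)| = 32.40802153 eV

Total energy released:
E_total = ΔE₁ + ΔE₂ = 23.14858681 + 32.40802153 = 55.55661 eV

Note: This equals the direct transition 6 → 3: 55.55661 eV ✓
Energy is conserved regardless of the path taken.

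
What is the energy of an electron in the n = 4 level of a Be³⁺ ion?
-13.605700 eV

For hydrogen-like ions, the energy levels scale with Z²:
E_n = -13.6057 Z² / n² eV

For Be³⁺ (Z = 4) at n = 4:
E_4 = -13.6057 × 4² / 4²
E_4 = -13.6057 × 16 / 16
E_4 = -217.6912 / 16
E_4 = -13.605700 eV

The energy is 16 times more negative than hydrogen at the same n due to the stronger nuclear charge.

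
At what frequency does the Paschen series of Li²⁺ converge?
3.29e+15 Hz

The series limit corresponds to the transition from n = ∞ to n = 3.
This is the highest energy (shortest wavelength) transition in the Paschen series.

E_∞ = 0 eV
E_3 = -13.6057 × 3² / 3² = -13.6057 eV

Energy at series limit:
ΔE = E_∞ - E_3 = 0 - (-13.6057) = 13.6057 eV
E = 13.6057 eV × (1.602177 × 10⁻¹⁹ J/eV) = 2.1799e-18 J
f = E/h = 2.1799e-18 J / (6.62607 × 10⁻³⁴ J·s) = 3.29e+15 Hz

This energy equals the ionization energy from the n = 3 state of Li²⁺.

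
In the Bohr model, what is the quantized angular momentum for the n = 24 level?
2.531e-33 J·s (or 24ℏ)

In the Bohr model, angular momentum is quantized:
L = nℏ

where ℏ = h/(2π) = 1.05457e-34 J·s

For n = 24:
L = 24 × 1.05457e-34 J·s
L = 2.531e-33 J·s

This can also be written as L = 24ℏ.
The angular momentum is an integer multiple of the reduced Planck constant.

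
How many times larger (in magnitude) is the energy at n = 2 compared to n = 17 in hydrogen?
72.250

Using E_n = -13.6057 Z² / n² eV with Z = 1:

E_2 = -13.6057 / 2² = -13.6057 / 4 = -3.401425000 eV
E_17 = -13.6057 / 17² = -13.6057 / 289 = -0.047078547 eV

The ratio is:
E_2/E_17 = (-3.401425000) / (-0.047078547)
E_2/E_17 = (-13.6057/4) / (-13.6057/289)
E_2/E_17 = 289/4
E_2/E_17 = 72.250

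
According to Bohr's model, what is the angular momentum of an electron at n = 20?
2.1091e-33 J·s (or 20ℏ)

In the Bohr model, angular momentum is quantized:
L = nℏ

where ℏ = h/(2π) = 1.054572e-34 J·s

For n = 20:
L = 20 × 1.054572e-34 J·s
L = 2.1091e-33 J·s

This can also be written as L = 20ℏ.
The angular momentum is an integer multiple of the reduced Planck constant.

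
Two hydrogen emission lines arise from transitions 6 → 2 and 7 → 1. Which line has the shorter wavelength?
7 → 1

Calculate the energy for each transition:

Transition 6 → 2:
ΔE₁ = |E_2 - E_6| = |-13.6057/2² - (-13.6057/6²)|
ΔE₁ = |-3.4014250000 - (-0.3779361111)| = 3.0234889 eV

Transition 7 → 1:
ΔE₂ = |E_1 - E_7| = |-13.6057/1² - (-13.6057/7²)|
ΔE₂ = |-13.6057000000 - (-0.2776673469)| = 13.3280327 eV

Since 13.3280327 eV > 3.0234889 eV, the transition 7 → 1 emits the more energetic photon.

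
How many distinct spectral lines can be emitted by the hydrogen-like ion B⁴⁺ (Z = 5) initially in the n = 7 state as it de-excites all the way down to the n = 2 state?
15

The electron can occupy levels n = 2, 3, ..., 7 during de-excitation — that is m = 7 - 2 + 1 = 6 distinct levels.

The number of distinct spectral lines equals the number of ways to choose 2 of these m levels (each pair gives one possible emission transition):

Number of lines = m(m-1)/2 = 6×5/2 = 15

These correspond to all possible transitions between the 6 levels:
7 → 6, 7 → 5, 7 → 4, 7 → 3, 7 → 2, 6 → 5, 6 → 4, 6 → 3...

Each transition produces a photon with a unique energy (and thus wavelength). This count does not depend on Z.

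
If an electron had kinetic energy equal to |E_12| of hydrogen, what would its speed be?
1.82308e+05 m/s (or 0.060811% of c)

The binding energy at n = 12 for hydrogen is:
E_12 = -13.6057/12² = -0.0944840278 eV
|E_12| = 0.0944840278 eV

Convert to Joules:
KE = 0.0944840278 eV × (1.602177 × 10⁻¹⁹ J/eV) = 1.5138014e-20 J

Using KE = ½mv²:
v = √(2·KE/m_e)
v = √(2 × 1.5138014e-20 J / 9.10938 × 10⁻³¹ kg)
v = 1.82308e+05 m/s

This is approximately 0.060811% the speed of light.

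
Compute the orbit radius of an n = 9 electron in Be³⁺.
1.0716 nm (or 10.7158 Å)

The Bohr radius formula is:
r_n = n² a₀ / Z

where a₀ = 0.0529177 nm is the Bohr radius.

For Be³⁺ (Z = 4) at n = 9:
r_9 = 9² × 0.0529177 nm / 4
r_9 = 81 × 0.0529177 nm / 4
r_9 = 4.28633 nm / 4
r_9 = 1.0716 nm

The electron orbits at approximately 1.0716 nm from the nucleus.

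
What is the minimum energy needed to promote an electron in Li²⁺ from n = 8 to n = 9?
0.401557 eV

The energy levels of a hydrogen-like atom are E_n = -13.6057 Z² eV / n².

Energy at n = 8: E_8 = -13.6057 × 3² / 8² = -1.913301563 eV
Energy at n = 9: E_9 = -13.6057 × 3² / 9² = -1.511744444 eV

The excitation energy is the difference:
ΔE = E_9 - E_8
ΔE = -1.511744444 - (-1.913301563)
ΔE = 0.401557 eV

Since this is positive, energy must be absorbed (photon absorption).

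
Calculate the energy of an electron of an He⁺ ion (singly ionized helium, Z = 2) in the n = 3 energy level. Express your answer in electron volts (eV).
-6.046978 eV

The energy levels of a hydrogen-like atom are given by:
E_n = -13.6057 Z² / n² eV  (with Z = 2 for He⁺)

For n = 3:
E_3 = -13.6057 × 2² / 3²
E_3 = -13.6057 × 4 / 9
E_3 = -6.046978 eV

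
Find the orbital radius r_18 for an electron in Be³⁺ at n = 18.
4.2863 nm (or 42.8633 Å)

The Bohr radius formula is:
r_n = n² a₀ / Z

where a₀ = 0.0529177 nm is the Bohr radius.

For Be³⁺ (Z = 4) at n = 18:
r_18 = 18² × 0.0529177 nm / 4
r_18 = 324 × 0.0529177 nm / 4
r_18 = 17.14533 nm / 4
r_18 = 4.2863 nm

The electron orbits at approximately 4.2863 nm from the nucleus.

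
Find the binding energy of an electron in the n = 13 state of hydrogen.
0.080507 eV

The ionization energy is the energy needed to remove the electron completely (n → ∞).

For hydrogen, E_n = -13.6057 eV / n².

At n = 13: E_13 = -13.6057 / 13² = -0.080507101 eV
At n = ∞: E_∞ = 0 eV

Ionization energy = E_∞ - E_13 = 0 - (-0.080507101) = 0.080507101 eV
Ionization energy ≈ 0.080507 eV

This is also called the binding energy of the electron in state n = 13.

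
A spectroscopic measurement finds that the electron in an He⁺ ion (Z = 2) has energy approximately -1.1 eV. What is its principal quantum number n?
n = 7

The exact energy levels follow E_n = -13.6057 Z² / n² eV with Z = 2.

The measured value (-1.1 eV) is reported to only 2 significant figures, so we must test candidate n values and see which one matches to that precision.

Candidate energies:
  n = 5:  E = -13.6057 × 2² / 5² = -2.17691 eV
  n = 6:  E = -13.6057 × 2² / 6² = -1.51174 eV
  n = 7:  E = -13.6057 × 2² / 7² = -1.11067 eV  ← matches
  n = 8:  E = -13.6057 × 2² / 8² = -0.85036 eV
  n = 9:  E = -13.6057 × 2² / 9² = -0.67189 eV

Checking against the measurement of -1.1 eV (2 sig figs), only n = 7 agrees:
E_7 = -1.11067 eV, which rounds to -1.1 eV ✓

Therefore n = 7.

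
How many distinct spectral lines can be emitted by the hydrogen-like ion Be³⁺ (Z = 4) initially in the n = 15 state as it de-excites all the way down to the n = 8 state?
28

The electron can occupy levels n = 8, 9, ..., 15 during de-excitation — that is m = 15 - 8 + 1 = 8 distinct levels.

The number of distinct spectral lines equals the number of ways to choose 2 of these m levels (each pair gives one possible emission transition):

Number of lines = m(m-1)/2 = 8×7/2 = 28

These correspond to all possible transitions between the 8 levels:
15 → 14, 15 → 13, 15 → 12, 15 → 11, 15 → 10, 15 → 9, 15 → 8, 14 → 13...

Each transition produces a photon with a unique energy (and thus wavelength). This count does not depend on Z.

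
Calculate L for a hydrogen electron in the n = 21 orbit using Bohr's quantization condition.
2.21460e-33 J·s (or 21ℏ)

In the Bohr model, angular momentum is quantized:
L = nℏ

where ℏ = h/(2π) = 1.0545718e-34 J·s

For n = 21:
L = 21 × 1.0545718e-34 J·s
L = 2.21460e-33 J·s

This can also be written as L = 21ℏ.
The angular momentum is an integer multiple of the reduced Planck constant.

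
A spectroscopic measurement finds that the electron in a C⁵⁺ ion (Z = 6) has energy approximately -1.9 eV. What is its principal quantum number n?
n = 16

The exact energy levels follow E_n = -13.6057 Z² / n² eV with Z = 6.

The measured value (-1.9 eV) is reported to only 2 significant figures, so we must test candidate n values and see which one matches to that precision.

Candidate energies:
  n = 14:  E = -13.6057 × 6² / 14² = -2.49901 eV
  n = 15:  E = -13.6057 × 6² / 15² = -2.17691 eV
  n = 16:  E = -13.6057 × 6² / 16² = -1.91330 eV  ← matches
  n = 17:  E = -13.6057 × 6² / 17² = -1.69483 eV
  n = 18:  E = -13.6057 × 6² / 18² = -1.51174 eV

Checking against the measurement of -1.9 eV (2 sig figs), only n = 16 agrees:
E_16 = -1.91330 eV, which rounds to -1.9 eV ✓

Therefore n = 16.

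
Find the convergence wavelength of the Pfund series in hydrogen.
2278.16283 nm

The series limit corresponds to the transition from n = ∞ to n = 5.
This is the highest energy (shortest wavelength) transition in the Pfund series.

E_∞ = 0 eV
E_5 = -13.6057 / 5² = -0.54422800000 eV

Energy at series limit:
ΔE = E_∞ - E_5 = 0 - (-0.54422800000) = 0.54422800000 eV
λ = hc/E = 1239.84 eV·nm / 0.54422800000 eV = 2278.16283 nm

This energy equals the ionization energy from the n = 5 state of hydrogen.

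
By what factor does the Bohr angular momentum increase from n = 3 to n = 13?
4.3333

In the Bohr model, L_n = nℏ, so the ratio is purely the ratio of quantum numbers:

L_13/L_3 = 13ℏ / 3ℏ = 13/3 = 4.3333

The angular momentum scales linearly with n.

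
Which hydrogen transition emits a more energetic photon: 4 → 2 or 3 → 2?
4 → 2

Calculate the energy for each transition:

Transition 4 → 2:
ΔE₁ = |E_2 - E_4| = |-13.6057/2² - (-13.6057/4²)|
ΔE₁ = |-3.40142500000 - (-0.85035625000)| = 2.55106875 eV

Transition 3 → 2:
ΔE₂ = |E_2 - E_3| = |-13.6057/2² - (-13.6057/3²)|
ΔE₂ = |-3.40142500000 - (-1.51174444444)| = 1.88968056 eV

Since 2.55106875 eV > 1.88968056 eV, the transition 4 → 2 emits the more energetic photon.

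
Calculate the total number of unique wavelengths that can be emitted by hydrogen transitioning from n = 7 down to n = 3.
10

The electron can occupy levels n = 3, 4, ..., 7 during de-excitation — that is m = 7 - 3 + 1 = 5 distinct levels.

The number of distinct spectral lines equals the number of ways to choose 2 of these m levels (each pair gives one possible emission transition):

Number of lines = m(m-1)/2 = 5×4/2 = 10

These correspond to all possible transitions between the 5 levels:
7 → 6, 7 → 5, 7 → 4, 7 → 3, 6 → 5, 6 → 4, 6 → 3, 5 → 4...

Each transition produces a photon with a unique energy (and thus wavelength). This count does not depend on Z.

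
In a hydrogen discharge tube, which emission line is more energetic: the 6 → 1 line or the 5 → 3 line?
6 → 1

Calculate the energy for each transition:

Transition 6 → 1:
ΔE₁ = |E_1 - E_6| = |-13.6057/1² - (-13.6057/6²)|
ΔE₁ = |-13.605700000 - (-0.377936111)| = 13.227764 eV

Transition 5 → 3:
ΔE₂ = |E_3 - E_5| = |-13.6057/3² - (-13.6057/5²)|
ΔE₂ = |-1.511744444 - (-0.544228000)| = 0.967516 eV

Since 13.227764 eV > 0.967516 eV, the transition 6 → 1 emits the more energetic photon.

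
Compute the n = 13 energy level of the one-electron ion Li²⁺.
-0.725 eV

For hydrogen-like ions, the energy levels scale with Z²:
E_n = -13.6057 Z² / n² eV

For Li²⁺ (Z = 3) at n = 13:
E_13 = -13.6057 × 3² / 13²
E_13 = -13.6057 × 9 / 169
E_13 = -122.4513 / 169
E_13 = -0.725 eV

The energy is 9 times more negative than hydrogen at the same n due to the stronger nuclear charge.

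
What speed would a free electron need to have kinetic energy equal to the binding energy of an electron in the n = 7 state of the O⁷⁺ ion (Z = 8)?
2.50022e+06 m/s (or 0.834% of c)

The binding energy at n = 7 for O⁷⁺ is:
E_7 = -13.6057 × 8²/7² = -17.7707102 eV
|E_7| = 17.7707102 eV

Convert to Joules:
KE = 17.7707102 eV × (1.602177 × 10⁻¹⁹ J/eV) = 2.8471823e-18 J

Using KE = ½mv²:
v = √(2·KE/m_e)
v = √(2 × 2.8471823e-18 J / 9.10938 × 10⁻³¹ kg)
v = 2.50022e+06 m/s

This is approximately 0.834% the speed of light.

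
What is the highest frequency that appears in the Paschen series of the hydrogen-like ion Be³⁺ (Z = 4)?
5.85e+15 Hz

The series limit corresponds to the transition from n = ∞ to n = 3.
This is the highest energy (shortest wavelength) transition in the Paschen series.

E_∞ = 0 eV
E_3 = -13.6057 × 4² / 3² = -24.1879 eV

Energy at series limit:
ΔE = E_∞ - E_3 = 0 - (-24.1879) = 24.1879 eV
E = 24.1879 eV × (1.602177 × 10⁻¹⁹ J/eV) = 3.8753e-18 J
f = E/h = 3.8753e-18 J / (6.62607 × 10⁻³⁴ J·s) = 5.85e+15 Hz

This energy equals the ionization energy from the n = 3 state of Be³⁺.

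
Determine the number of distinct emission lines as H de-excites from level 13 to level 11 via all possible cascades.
3

The electron can occupy levels n = 11, 12, ..., 13 during de-excitation — that is m = 13 - 11 + 1 = 3 distinct levels.

The number of distinct spectral lines equals the number of ways to choose 2 of these m levels (each pair gives one possible emission transition):

Number of lines = m(m-1)/2 = 3×2/2 = 3

These correspond to all possible transitions between the 3 levels:
13 → 12, 13 → 11, 12 → 11

Each transition produces a photon with a unique energy (and thus wavelength). This count does not depend on Z.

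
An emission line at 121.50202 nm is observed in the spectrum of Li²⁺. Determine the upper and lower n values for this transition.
n = 6 → n = 3

First, find the photon energy from the wavelength (hc = 1239.84 eV·nm):
E = hc/λ = 1239.84 eV·nm / 121.50202 nm = 10.204275 eV

The energy levels of Li²⁺ satisfy E_n = -13.6057 × 3² / n² eV, so an emission n_i → n_f releases
ΔE = 13.6057 × 3² × (1/n_f² − 1/n_i²) eV.

Setting ΔE equal to the photon energy:
1/n_f² − 1/n_i² = 10.204275 / (13.6057 × 3²) = 0.083333333

Since 1/n_i² must be positive, we need 1/n_f² > 0.083333333, i.e. n_f ≤ 3. For each allowed n_f, solve n_i = (1/n_f² − 0.083333333)^(−1/2) and check whether it is a whole number:
  n_f = 1: 1/n_i² = 1.000000000 − 0.083333333 = 0.916666667 → n_i = 1.044  (not an integer) ✗
  n_f = 2: 1/n_i² = 0.250000000 − 0.083333333 = 0.166666667 → n_i = 2.449  (not an integer) ✗
  n_f = 3: 1/n_i² = 0.111111111 − 0.083333333 = 0.027777778 → n_i = 6.000  → integer, n_i = 6 ✓

Only n_f = 3 gives an integer upper level, n_i = 6.

The transition is from n = 6 to n = 3 (emission).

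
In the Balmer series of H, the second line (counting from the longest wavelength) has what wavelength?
486.0081 nm

The lines of a series are numbered from the longest wavelength (smallest ΔE) outward; the second line is the transition from n = n_f + 2 to n_f.
The Balmer series has all transitions ending at n_f = 2.

For H, the second line (β-line) is the jump from n = 4 to n = 2:
E_4 = -13.6057 / 4² = -0.85035625 eV
E_2 = -13.6057 / 2² = -3.40142500 eV
ΔE = E_4 - E_2 = 2.55106875 eV

λ = hc/E = 1239.84 eV·nm / 2.55106875 eV
λ = 486.0081 nm

This is the β-line of the Balmer series in H.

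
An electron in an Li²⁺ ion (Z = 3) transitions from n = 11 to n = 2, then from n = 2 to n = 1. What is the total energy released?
121.4393 eV

The energy levels of Li²⁺ are E_n = -13.6057 × 3² / n² eV.

First transition (11 → 2):
ΔE₁ = |E_2 - E_11|
ΔE₁ = |-30.6128250000 - (-1.0119942149)| = 29.6008308 eV

Second transition (2 → 1):
ΔE₂ = |E_1 - E_2|
ΔE₂ = |-122.4513000000 - (-30.6128250000)| = 91.8384750 eV

Total energy released:
E_total = ΔE₁ + ΔE₂ = 29.6008308 + 91.8384750 = 121.4393 eV

Note: This equals the direct transition 11 → 1: 121.4393 eV ✓
Energy is conserved regardless of the path taken.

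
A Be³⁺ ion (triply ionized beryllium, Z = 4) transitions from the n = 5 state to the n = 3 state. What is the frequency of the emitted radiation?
3.74311e+15 Hz

First, find the transition energy:
E_5 = -13.6057 × 4² / 5² = -8.7076480 eV
E_3 = -13.6057 × 4² / 3² = -24.1879111 eV
|ΔE| = |E_3 - E_5| = 15.4802631 eV

Convert to Joules: E = 15.4802631 eV × (1.602177 × 10⁻¹⁹ J/eV) = 2.4802121e-18 J

Using E = hf:
f = E/h = 2.4802121e-18 J / (6.62607 × 10⁻³⁴ J·s)
f = 3.74311e+15 Hz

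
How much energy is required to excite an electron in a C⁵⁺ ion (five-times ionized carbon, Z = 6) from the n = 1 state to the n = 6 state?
476.200 eV

The energy levels of a hydrogen-like atom are E_n = -13.6057 Z² eV / n².

Energy at n = 1: E_1 = -13.6057 × 6² / 1² = -489.805200 eV
Energy at n = 6: E_6 = -13.6057 × 6² / 6² = -13.605700 eV

The excitation energy is the difference:
ΔE = E_6 - E_1
ΔE = -13.605700 - (-489.805200)
ΔE = 476.200 eV

Since this is positive, energy must be absorbed (photon absorption).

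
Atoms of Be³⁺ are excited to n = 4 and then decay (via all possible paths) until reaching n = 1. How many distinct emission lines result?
6

The electron can occupy levels n = 1, 2, ..., 4 during de-excitation — that is m = 4 - 1 + 1 = 4 distinct levels.

The number of distinct spectral lines equals the number of ways to choose 2 of these m levels (each pair gives one possible emission transition):

Number of lines = m(m-1)/2 = 4×3/2 = 6

These correspond to all possible transitions between the 4 levels:
4 → 3, 4 → 2, 4 → 1, 3 → 2, 3 → 1, 2 → 1

Each transition produces a photon with a unique energy (and thus wavelength). This count does not depend on Z.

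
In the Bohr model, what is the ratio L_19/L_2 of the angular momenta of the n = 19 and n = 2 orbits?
9.50000

In the Bohr model, L_n = nℏ, so the ratio is purely the ratio of quantum numbers:

L_19/L_2 = 19ℏ / 2ℏ = 19/2 = 9.50000

The angular momentum scales linearly with n.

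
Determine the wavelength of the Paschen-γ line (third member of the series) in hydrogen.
1093.518 nm

The lines of a series are numbered from the longest wavelength (smallest ΔE) outward; the third line is the transition from n = n_f + 3 to n_f.
The Paschen series has all transitions ending at n_f = 3.

For H, the third line (γ-line) is the jump from n = 6 to n = 3:
E_6 = -13.6057 / 6² = -0.37793611 eV
E_3 = -13.6057 / 3² = -1.51174444 eV
ΔE = E_6 - E_3 = 1.13380833 eV

λ = hc/E = 1239.84 eV·nm / 1.13380833 eV
λ = 1093.518 nm

This is the γ-line of the Paschen series in H.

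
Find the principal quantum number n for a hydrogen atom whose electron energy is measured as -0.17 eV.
n = 9

The exact energy levels follow E_n = -13.6057 eV / n².

The measured value (-0.17 eV) is reported to only 2 significant figures, so we must test candidate n values and see which one matches to that precision.

Candidate energies:
  n = 7:  E = -13.6057/7² = -0.277667 eV
  n = 8:  E = -13.6057/8² = -0.212589 eV
  n = 9:  E = -13.6057/9² = -0.167972 eV  ← matches
  n = 10:  E = -13.6057/10² = -0.136057 eV
  n = 11:  E = -13.6057/11² = -0.112444 eV

Checking against the measurement of -0.17 eV (2 sig figs), only n = 9 agrees:
E_9 = -0.167972 eV, which rounds to -0.17 eV ✓

Therefore n = 9.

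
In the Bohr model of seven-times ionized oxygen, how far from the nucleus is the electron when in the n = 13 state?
1.1179 nm (or 11.1789 Å)

The Bohr radius formula is:
r_n = n² a₀ / Z

where a₀ = 0.0529177 nm is the Bohr radius.

For O⁷⁺ (Z = 8) at n = 13:
r_13 = 13² × 0.0529177 nm / 8
r_13 = 169 × 0.0529177 nm / 8
r_13 = 8.94309 nm / 8
r_13 = 1.1179 nm

The electron orbits at approximately 1.1179 nm from the nucleus.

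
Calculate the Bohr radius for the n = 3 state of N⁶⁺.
0.0680 nm (or 0.6804 Å)

The Bohr radius formula is:
r_n = n² a₀ / Z

where a₀ = 0.0529177 nm is the Bohr radius.

For N⁶⁺ (Z = 7) at n = 3:
r_3 = 3² × 0.0529177 nm / 7
r_3 = 9 × 0.0529177 nm / 7
r_3 = 0.47626 nm / 7
r_3 = 0.0680 nm

The electron orbits at approximately 0.0680 nm from the nucleus.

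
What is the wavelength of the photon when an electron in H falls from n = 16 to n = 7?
5522.17865 nm

First, find the transition energy using E_n = -13.6057 / n² eV:
E_16 = -13.6057 / 16² = -0.05314726563 eV
E_7 = -13.6057 / 7² = -0.27766734694 eV

Photon energy: |ΔE| = |E_7 - E_16| = 0.22452008131 eV

Convert to wavelength using E = hc/λ with hc = 1239.84 eV·nm:
λ = hc/E = 1239.84 eV·nm / 0.22452008131 eV
λ = 5522.17865 nm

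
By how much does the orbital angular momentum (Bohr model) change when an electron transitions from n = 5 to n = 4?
1.0546e-34 J·s (or 1ℏ)

In the Bohr model, L_n = nℏ where ℏ = 1.054572e-34 J·s.

L_5 = 5ℏ = 5.272860e-34 J·s
L_4 = 4ℏ = 4.218288e-34 J·s

ΔL = L_5 - L_4 = (5 - 4)ℏ = 1ℏ
ΔL = 1 × 1.054572e-34 J·s = 1.0546e-34 J·s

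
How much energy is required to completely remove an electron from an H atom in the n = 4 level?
0.850 eV

The ionization energy is the energy needed to remove the electron completely (n → ∞).

For hydrogen, E_n = -13.6057 eV / n².

At n = 4: E_4 = -13.6057 / 4² = -0.850356 eV
At n = ∞: E_∞ = 0 eV

Ionization energy = E_∞ - E_4 = 0 - (-0.850356) = 0.850356 eV
Ionization energy ≈ 0.850 eV

This is also called the binding energy of the electron in state n = 4.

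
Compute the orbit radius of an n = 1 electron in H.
0.052918 nm (or 0.529177 Å)

The Bohr radius formula is:
r_n = n² a₀ / Z

where a₀ = 0.052917721 nm is the Bohr radius.

For H (Z = 1) at n = 1:
r_1 = 1² × 0.052917721 nm / 1
r_1 = 1 × 0.052917721 nm / 1
r_1 = 0.0529177 nm / 1
r_1 = 0.052918 nm

The electron orbits at approximately 0.052918 nm from the nucleus.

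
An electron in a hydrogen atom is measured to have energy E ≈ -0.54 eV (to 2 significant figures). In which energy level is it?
n = 5

The exact energy levels follow E_n = -13.6057 eV / n².

The measured value (-0.54 eV) is reported to only 2 significant figures, so we must test candidate n values and see which one matches to that precision.

Candidate energies:
  n = 3:  E = -13.6057/3² = -1.51174 eV
  n = 4:  E = -13.6057/4² = -0.85036 eV
  n = 5:  E = -13.6057/5² = -0.54423 eV  ← matches
  n = 6:  E = -13.6057/6² = -0.37794 eV
  n = 7:  E = -13.6057/7² = -0.27767 eV

Checking against the measurement of -0.54 eV (2 sig figs), only n = 5 agrees:
E_5 = -0.54423 eV, which rounds to -0.54 eV ✓

Therefore n = 5.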